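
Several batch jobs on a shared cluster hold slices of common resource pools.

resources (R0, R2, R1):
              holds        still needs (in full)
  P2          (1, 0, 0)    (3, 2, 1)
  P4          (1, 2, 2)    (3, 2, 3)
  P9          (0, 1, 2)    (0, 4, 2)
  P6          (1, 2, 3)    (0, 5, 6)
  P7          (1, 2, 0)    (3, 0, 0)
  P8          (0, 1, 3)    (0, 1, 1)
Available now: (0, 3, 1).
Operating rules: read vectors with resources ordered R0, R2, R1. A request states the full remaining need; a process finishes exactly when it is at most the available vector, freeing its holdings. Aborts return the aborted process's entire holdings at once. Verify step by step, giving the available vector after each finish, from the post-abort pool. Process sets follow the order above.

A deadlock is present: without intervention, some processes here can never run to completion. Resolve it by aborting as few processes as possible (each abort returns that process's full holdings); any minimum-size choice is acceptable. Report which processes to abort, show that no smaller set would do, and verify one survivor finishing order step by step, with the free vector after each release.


Abort P2 and P4.
Key observation: aborting P2 and P4 returns (2, 2, 2), and P7 — hopeless before — runs at step 3 with the returned capacity in the pool.
Minimality, checking each single-abort alternative: P2 alone leaves P4 blocked (short on R0); P4 alone leaves P2 blocked (short on R0); P9 alone leaves P2 blocked (short on R0); P6 alone leaves P2 blocked (short on R0); P7 alone leaves P2 blocked (short on R0); P8 alone leaves P2 blocked (short on R0).
One survivor order: P8, P6, P7, P9. Walking it through (post-abort pool first):
  pool = (2, 5, 3)
  run P8 (needs (0, 1, 1), free (2, 5, 3)); after release of (0, 1, 3) the pool is (2, 6, 6)
  run P6 (needs (0, 5, 6), free (2, 6, 6)); after release of (1, 2, 3) the pool is (3, 8, 9)
  run P7 (needs (3, 0, 0), free (3, 8, 9)); after release of (1, 2, 0) the pool is (4, 10, 9)
  run P9 (needs (0, 4, 2), free (4, 10, 9)); after release of (0, 1, 2) the pool is (4, 11, 11)


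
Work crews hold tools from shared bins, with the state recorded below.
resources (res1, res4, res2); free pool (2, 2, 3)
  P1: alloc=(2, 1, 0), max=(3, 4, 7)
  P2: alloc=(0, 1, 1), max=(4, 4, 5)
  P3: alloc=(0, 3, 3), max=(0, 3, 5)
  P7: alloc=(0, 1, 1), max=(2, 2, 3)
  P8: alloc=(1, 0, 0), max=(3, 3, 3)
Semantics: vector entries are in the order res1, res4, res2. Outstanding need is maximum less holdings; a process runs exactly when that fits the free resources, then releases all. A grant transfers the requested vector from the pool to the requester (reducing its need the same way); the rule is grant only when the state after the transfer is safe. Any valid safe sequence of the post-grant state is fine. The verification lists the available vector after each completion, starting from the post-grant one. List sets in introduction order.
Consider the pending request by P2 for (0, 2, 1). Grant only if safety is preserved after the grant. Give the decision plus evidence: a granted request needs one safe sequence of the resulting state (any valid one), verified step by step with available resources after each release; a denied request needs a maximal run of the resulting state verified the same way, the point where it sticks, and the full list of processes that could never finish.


DENY — the pretend-granted state is unsafe.
Key observation: after P3, P7, P8 the pool peaks at (3, 4, 6), and each blocked process is short somewhere: P1 on res2; P2 on res1.
After a pretend grant, a maximal execution: P3, P7, P8 — then nothing else fits. Verifying each step:
  pool = (2, 0, 2)
  P3 needs (0, 0, 2) <= (2, 0, 2) -> finishes; pool += (0, 3, 3) = (2, 3, 5)
  P7 needs (2, 1, 2) <= (2, 3, 5) -> finishes; pool += (0, 1, 1) = (2, 4, 6)
  P8 needs (2, 3, 3) <= (2, 4, 6) -> finishes; pool += (1, 0, 0) = (3, 4, 6)
  blocked: P1 wants (1, 3, 7), pool (3, 4, 6) — not enough res2
  blocked: P2 wants (4, 1, 3), pool (3, 4, 6) — not enough res1
Post-grant, the permanently blocked set is P1 and P2.


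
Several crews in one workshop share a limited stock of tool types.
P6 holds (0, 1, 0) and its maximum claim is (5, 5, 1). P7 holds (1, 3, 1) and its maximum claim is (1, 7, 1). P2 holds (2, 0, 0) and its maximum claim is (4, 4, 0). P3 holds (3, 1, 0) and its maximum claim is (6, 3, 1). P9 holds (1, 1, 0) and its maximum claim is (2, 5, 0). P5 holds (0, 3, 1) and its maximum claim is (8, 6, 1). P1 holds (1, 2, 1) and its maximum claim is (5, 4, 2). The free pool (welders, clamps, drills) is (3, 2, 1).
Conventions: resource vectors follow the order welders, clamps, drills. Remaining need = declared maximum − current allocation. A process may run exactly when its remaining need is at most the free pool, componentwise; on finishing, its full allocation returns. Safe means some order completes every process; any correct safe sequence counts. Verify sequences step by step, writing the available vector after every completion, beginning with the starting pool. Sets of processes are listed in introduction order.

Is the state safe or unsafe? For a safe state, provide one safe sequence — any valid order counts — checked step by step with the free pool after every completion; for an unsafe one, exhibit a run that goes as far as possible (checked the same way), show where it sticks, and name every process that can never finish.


SAFE. One safe sequence: P3, P1, P9, P2, P6, P7, P5.
Key observation: the order's first zero-slack moment is P3 ((3, 2, 1) needed, (3, 2, 1) free — a requested resource with nothing to spare).
Check, step by step:
  pool = (3, 2, 1)
  P3 needs (3, 2, 1) <= (3, 2, 1) -> finishes; pool += (3, 1, 0) = (6, 3, 1)
  P1 needs (4, 2, 1) <= (6, 3, 1) -> finishes; pool += (1, 2, 1) = (7, 5, 2)
  P9 needs (1, 4, 0) <= (7, 5, 2) -> finishes; pool += (1, 1, 0) = (8, 6, 2)
  P2 needs (2, 4, 0) <= (8, 6, 2) -> finishes; pool += (2, 0, 0) = (10, 6, 2)
  P6 needs (5, 4, 1) <= (10, 6, 2) -> finishes; pool += (0, 1, 0) = (10, 7, 2)
  P7 needs (0, 4, 0) <= (10, 7, 2) -> finishes; pool += (1, 3, 1) = (11, 10, 3)
  P5 needs (8, 3, 0) <= (11, 10, 3) -> finishes; pool += (0, 3, 1) = (11, 13, 4)


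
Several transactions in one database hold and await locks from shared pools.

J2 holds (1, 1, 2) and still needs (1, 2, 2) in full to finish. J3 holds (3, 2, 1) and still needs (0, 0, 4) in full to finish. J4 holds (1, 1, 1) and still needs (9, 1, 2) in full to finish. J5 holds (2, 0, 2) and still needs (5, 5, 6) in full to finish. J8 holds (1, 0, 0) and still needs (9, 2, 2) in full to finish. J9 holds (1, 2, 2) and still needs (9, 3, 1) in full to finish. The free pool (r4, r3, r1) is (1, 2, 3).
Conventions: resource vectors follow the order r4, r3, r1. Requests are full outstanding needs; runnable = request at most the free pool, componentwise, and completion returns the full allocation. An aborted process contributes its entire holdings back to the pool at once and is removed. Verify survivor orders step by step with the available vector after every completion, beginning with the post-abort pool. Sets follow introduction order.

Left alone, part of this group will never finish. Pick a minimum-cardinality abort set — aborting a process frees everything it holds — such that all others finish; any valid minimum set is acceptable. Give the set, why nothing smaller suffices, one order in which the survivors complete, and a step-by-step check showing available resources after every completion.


Abort J8 and J9.
Key observation: before aborting J8 and J9, J4 was permanently blocked — no order could ever run it; afterwards it completes at step 4.
No one abort is enough; case by case: J2 alone leaves J4 blocked (short on r4); J3 alone leaves J4 blocked (short on r4); J4 alone leaves J8 blocked (short on r4); J5 alone leaves J4 blocked (short on r4); J8 alone leaves J4 blocked (short on r4); J9 alone leaves J4 blocked (short on r4).
Survivors finish in the order: J2, J3, J5, J4. Step-by-step check (pool after the aborts first):
  pool = (3, 4, 5)
  J2 needs (1, 2, 2) <= (3, 4, 5) -> finishes; pool += (1, 1, 2) = (4, 5, 7)
  J3 needs (0, 0, 4) <= (4, 5, 7) -> finishes; pool += (3, 2, 1) = (7, 7, 8)
  J5 needs (5, 5, 6) <= (7, 7, 8) -> finishes; pool += (2, 0, 2) = (9, 7, 10)
  J4 needs (9, 1, 2) <= (9, 7, 10) -> finishes; pool += (1, 1, 1) = (10, 8, 11)


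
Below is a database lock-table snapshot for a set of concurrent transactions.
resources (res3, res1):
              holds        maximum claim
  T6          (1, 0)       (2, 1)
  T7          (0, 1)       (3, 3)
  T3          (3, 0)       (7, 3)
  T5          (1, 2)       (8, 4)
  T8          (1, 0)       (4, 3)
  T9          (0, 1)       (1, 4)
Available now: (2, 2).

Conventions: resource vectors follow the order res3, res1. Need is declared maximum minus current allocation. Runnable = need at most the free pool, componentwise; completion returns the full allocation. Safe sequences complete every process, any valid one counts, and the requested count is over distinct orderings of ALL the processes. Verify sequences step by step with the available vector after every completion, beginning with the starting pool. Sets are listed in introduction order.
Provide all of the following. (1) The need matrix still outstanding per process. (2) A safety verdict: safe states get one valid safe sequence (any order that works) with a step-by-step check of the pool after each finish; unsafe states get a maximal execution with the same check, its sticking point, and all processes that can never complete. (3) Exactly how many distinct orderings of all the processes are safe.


(1) Outstanding need per process (order res3, res1):
  T6: (1, 1)
  T7: (3, 2)
  T3: (4, 3)
  T5: (7, 2)
  T8: (3, 3)
  T9: (1, 3)
(2) SAFE, for example via the order T6, T7, T8, T3, T5, T9.
Key observation: T7 marks the first exact bind of the order: its need (3, 2) fits the free (3, 2) with zero slack on a requested resource.
Check, step by step:
  pool = (2, 2)
  run T6 (needs (1, 1), free (2, 2)); after release of (1, 0) the pool is (3, 2)
  run T7 (needs (3, 2), free (3, 2)); after release of (0, 1) the pool is (3, 3)
  run T8 (needs (3, 3), free (3, 3)); after release of (1, 0) the pool is (4, 3)
  run T3 (needs (4, 3), free (4, 3)); after release of (3, 0) the pool is (7, 3)
  run T5 (needs (7, 2), free (7, 3)); after release of (1, 2) the pool is (8, 5)
  run T9 (needs (1, 3), free (8, 5)); after release of (0, 1) the pool is (8, 6)
(3) Exactly 4 of the possible complete orderings are safe sequences.


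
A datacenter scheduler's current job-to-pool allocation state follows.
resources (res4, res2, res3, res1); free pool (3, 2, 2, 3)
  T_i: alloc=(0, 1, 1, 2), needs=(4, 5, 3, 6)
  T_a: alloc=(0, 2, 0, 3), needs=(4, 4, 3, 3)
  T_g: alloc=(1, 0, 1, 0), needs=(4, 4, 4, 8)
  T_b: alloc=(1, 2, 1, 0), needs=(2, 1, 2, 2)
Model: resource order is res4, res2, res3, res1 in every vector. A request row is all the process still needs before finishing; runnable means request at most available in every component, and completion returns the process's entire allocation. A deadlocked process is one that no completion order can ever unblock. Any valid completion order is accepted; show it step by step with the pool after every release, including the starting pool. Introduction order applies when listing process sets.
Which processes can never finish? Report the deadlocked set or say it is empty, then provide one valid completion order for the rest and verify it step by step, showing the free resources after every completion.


The deadlocked set is empty.
Key observation: starting with T_b, each completion frees enough for the next — no one is permanently blocked.
The rest can finish in the order T_b, T_a, T_i, T_g. Check, step by step:
  pool = (3, 2, 2, 3)
  T_b: need (2, 1, 2, 2) fits (3, 2, 2, 3); releases (1, 2, 1, 0), pool now (4, 4, 3, 3)
  T_a: need (4, 4, 3, 3) fits (4, 4, 3, 3); releases (0, 2, 0, 3), pool now (4, 6, 3, 6)
  T_i: need (4, 5, 3, 6) fits (4, 6, 3, 6); releases (0, 1, 1, 2), pool now (4, 7, 4, 8)
  T_g: need (4, 4, 4, 8) fits (4, 7, 4, 8); releases (1, 0, 1, 0), pool now (5, 7, 5, 8)


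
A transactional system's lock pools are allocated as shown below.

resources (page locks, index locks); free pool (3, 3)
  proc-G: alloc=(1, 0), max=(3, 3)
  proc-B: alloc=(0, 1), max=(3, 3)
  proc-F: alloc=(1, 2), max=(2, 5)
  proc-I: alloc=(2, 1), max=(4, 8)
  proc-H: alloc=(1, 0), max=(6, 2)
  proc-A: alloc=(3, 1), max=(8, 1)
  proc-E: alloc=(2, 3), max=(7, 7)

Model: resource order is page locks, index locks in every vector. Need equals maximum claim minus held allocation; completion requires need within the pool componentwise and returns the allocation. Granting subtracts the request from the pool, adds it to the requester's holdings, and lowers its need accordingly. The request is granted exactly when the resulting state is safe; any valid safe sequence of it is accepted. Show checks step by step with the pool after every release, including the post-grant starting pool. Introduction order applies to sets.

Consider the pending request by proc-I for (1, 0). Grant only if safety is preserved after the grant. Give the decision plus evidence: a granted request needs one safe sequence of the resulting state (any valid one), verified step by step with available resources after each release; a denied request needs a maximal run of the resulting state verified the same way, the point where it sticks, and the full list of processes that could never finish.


DENY. Granting would leave the state unsafe.
Key observation: after proc-G, proc-F, proc-B the pool peaks at (4, 6), and each blocked process is short somewhere: proc-I on index locks; proc-H on page locks; proc-A on page locks; proc-E on page locks.
After a pretend grant, a maximal execution: proc-G, proc-F, proc-B — then nothing else fits. Check, step by step:
  pool = (2, 3)
  run proc-G (needs (2, 3), free (2, 3)); after release of (1, 0) the pool is (3, 3)
  run proc-F (needs (1, 3), free (3, 3)); after release of (1, 2) the pool is (4, 5)
  run proc-B (needs (3, 2), free (4, 5)); after release of (0, 1) the pool is (4, 6)
  proc-I still needs (1, 7) but only (4, 6) is free — short on index locks
  proc-H still needs (5, 2) but only (4, 6) is free — short on page locks
  proc-A still needs (5, 0) but only (4, 6) is free — short on page locks
  proc-E still needs (5, 4) but only (4, 6) is free — short on page locks
Had the request been granted, proc-I, proc-H, proc-A and proc-E could never finish.


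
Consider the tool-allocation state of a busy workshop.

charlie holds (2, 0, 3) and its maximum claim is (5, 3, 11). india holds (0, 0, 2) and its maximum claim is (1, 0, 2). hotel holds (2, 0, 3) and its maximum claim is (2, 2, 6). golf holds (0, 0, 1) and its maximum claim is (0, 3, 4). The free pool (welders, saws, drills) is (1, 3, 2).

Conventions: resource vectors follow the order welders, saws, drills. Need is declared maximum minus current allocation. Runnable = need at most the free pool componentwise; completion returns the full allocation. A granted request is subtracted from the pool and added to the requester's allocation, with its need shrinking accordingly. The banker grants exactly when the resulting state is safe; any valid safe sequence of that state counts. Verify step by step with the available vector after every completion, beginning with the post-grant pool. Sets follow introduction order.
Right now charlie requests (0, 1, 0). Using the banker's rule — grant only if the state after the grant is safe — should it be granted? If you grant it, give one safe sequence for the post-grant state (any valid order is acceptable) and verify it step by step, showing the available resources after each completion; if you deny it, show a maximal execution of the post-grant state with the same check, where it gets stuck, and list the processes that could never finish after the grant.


DENY: after the grant no complete ordering would exist.
Key observation: after india, hotel the pool peaks at (3, 2, 7), and each blocked process is short somewhere: charlie on drills; golf on saws.
Pretend the grant happened; the run india, hotel goes as far as possible. Check, step by step:
  pool = (1, 2, 2)
  india needs (1, 0, 0) <= (1, 2, 2) -> finishes; pool += (0, 0, 2) = (1, 2, 4)
  hotel needs (0, 2, 3) <= (1, 2, 4) -> finishes; pool += (2, 0, 3) = (3, 2, 7)
  charlie still needs (3, 2, 8) but only (3, 2, 7) is free — short on drills
  golf still needs (0, 3, 3) but only (3, 2, 7) is free — short on saws
Processes that could never finish after the grant: charlie and golf.


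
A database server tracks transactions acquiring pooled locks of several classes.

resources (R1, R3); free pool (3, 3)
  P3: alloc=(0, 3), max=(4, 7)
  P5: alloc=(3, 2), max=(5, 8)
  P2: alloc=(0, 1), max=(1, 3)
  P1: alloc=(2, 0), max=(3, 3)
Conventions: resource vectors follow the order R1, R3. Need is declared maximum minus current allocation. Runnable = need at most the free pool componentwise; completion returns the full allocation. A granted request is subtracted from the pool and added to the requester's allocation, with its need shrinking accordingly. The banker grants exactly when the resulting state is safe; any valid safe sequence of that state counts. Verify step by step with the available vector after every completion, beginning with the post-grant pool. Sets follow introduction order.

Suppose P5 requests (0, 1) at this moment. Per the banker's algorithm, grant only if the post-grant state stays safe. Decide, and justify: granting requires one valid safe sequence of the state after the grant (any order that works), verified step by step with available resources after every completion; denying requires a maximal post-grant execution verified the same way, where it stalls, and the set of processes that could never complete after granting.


DENY: after the grant no complete ordering would exist.
Key observation: after P2, P1 complete, (5, 3) is the best the pool ever gets, yet each leftover process wants more R3.
Pretend the grant happened; the run P2, P1 goes as far as possible. Verifying each step:
  pool = (3, 2)
  P2 needs (1, 2) <= (3, 2) -> finishes; pool += (0, 1) = (3, 3)
  P1 needs (1, 3) <= (3, 3) -> finishes; pool += (2, 0) = (5, 3)
  P3 cannot run: need (4, 4) vs free (5, 3) (insufficient R3)
  P5 cannot run: need (2, 5) vs free (5, 3) (insufficient R3)
Post-grant, the permanently blocked set is P3 and P5.


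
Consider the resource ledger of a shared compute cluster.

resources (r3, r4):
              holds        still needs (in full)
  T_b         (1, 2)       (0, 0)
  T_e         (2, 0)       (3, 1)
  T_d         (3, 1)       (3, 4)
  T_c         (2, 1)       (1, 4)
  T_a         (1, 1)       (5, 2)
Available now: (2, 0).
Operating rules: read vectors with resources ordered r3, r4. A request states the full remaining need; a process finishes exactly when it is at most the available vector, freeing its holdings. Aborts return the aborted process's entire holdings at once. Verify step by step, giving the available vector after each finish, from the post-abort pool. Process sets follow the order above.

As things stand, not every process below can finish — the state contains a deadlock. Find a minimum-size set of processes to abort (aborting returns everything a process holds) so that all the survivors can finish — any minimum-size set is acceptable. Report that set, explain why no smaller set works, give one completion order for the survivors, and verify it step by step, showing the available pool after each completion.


Abort T_d.
Key observation: T_c could never have finished before the abort; with (3, 1) returned by T_d, it fits at step 4.
No smaller set exists: with zero aborts the deadlock remains.
Survivors finish in the order: T_e, T_b, T_a, T_c. Check, step by step (pool after the aborts first):
  pool = (5, 1)
  T_e needs (3, 1) <= (5, 1) -> finishes; pool += (2, 0) = (7, 1)
  T_b needs (0, 0) <= (7, 1) -> finishes; pool += (1, 2) = (8, 3)
  T_a needs (5, 2) <= (8, 3) -> finishes; pool += (1, 1) = (9, 4)
  T_c needs (1, 4) <= (9, 4) -> finishes; pool += (2, 1) = (11, 5)


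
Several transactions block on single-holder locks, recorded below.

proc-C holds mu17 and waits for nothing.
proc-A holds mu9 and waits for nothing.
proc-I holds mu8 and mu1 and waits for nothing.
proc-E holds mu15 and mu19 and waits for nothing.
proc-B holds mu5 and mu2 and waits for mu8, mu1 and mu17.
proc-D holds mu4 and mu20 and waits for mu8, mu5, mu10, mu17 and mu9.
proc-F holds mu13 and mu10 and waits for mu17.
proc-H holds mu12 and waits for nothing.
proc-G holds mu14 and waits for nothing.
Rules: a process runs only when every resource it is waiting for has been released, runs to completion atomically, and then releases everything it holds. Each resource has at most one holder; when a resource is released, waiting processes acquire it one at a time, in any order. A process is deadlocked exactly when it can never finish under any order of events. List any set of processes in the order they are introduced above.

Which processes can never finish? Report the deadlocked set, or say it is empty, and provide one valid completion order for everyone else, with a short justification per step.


Nothing here is deadlocked.
Key observation: every chain of waits terminates; starting from the processes that wait on nothing, all the rest unlock in turn.
The rest can finish in the order proc-A, proc-I, proc-H, proc-E, proc-G, proc-C, proc-B, proc-F, proc-D.
Step-by-step check:
  proc-A: no waits; runs immediately, freeing mu9
  proc-I: no waits; runs immediately, freeing mu8 and mu1
  proc-H: no waits; runs immediately, freeing mu12
  proc-E: no waits; runs immediately, freeing mu15 and mu19
  proc-G: no waits; runs immediately, freeing mu14
  proc-C: no waits; runs immediately, freeing mu17
  proc-B: everything it awaited (mu8, mu1 and mu17) is free; runs, freeing mu5 and mu2
  proc-F: everything it awaited (mu17) is free; runs, freeing mu13 and mu10
  proc-D: everything it awaited (mu8, mu5, mu10, mu17 and mu9) is free; runs, freeing mu4 and mu20


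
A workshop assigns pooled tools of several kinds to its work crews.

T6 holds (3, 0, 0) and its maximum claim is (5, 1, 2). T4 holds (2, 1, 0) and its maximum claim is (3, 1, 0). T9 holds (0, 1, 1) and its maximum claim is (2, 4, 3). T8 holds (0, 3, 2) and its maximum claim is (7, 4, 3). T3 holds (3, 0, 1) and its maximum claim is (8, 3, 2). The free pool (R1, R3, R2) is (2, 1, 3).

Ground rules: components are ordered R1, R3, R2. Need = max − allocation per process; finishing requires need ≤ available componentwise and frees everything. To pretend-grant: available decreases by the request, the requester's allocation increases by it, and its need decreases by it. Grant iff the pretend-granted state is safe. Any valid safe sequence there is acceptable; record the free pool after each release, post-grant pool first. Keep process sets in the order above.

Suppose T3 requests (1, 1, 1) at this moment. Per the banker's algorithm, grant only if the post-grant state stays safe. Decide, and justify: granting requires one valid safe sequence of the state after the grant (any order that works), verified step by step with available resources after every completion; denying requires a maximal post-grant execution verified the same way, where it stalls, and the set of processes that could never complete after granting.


DENY — the pretend-granted state is unsafe.
Key observation: after T4, T6 the pool peaks at (6, 1, 2), and each blocked process is short somewhere: T9 on R3; T8 on R1; T3 on R3.
After a pretend grant, a maximal execution: T4, T6 — then nothing else fits. Step-by-step check:
  pool = (1, 0, 2)
  run T4 (needs (1, 0, 0), free (1, 0, 2)); after release of (2, 1, 0) the pool is (3, 1, 2)
  run T6 (needs (2, 1, 2), free (3, 1, 2)); after release of (3, 0, 0) the pool is (6, 1, 2)
  blocked: T9 wants (2, 3, 2), pool (6, 1, 2) — not enough R3
  blocked: T8 wants (7, 1, 1), pool (6, 1, 2) — not enough R1
  blocked: T3 wants (4, 2, 0), pool (6, 1, 2) — not enough R3
Processes that could never finish after the grant: T9, T8 and T3.


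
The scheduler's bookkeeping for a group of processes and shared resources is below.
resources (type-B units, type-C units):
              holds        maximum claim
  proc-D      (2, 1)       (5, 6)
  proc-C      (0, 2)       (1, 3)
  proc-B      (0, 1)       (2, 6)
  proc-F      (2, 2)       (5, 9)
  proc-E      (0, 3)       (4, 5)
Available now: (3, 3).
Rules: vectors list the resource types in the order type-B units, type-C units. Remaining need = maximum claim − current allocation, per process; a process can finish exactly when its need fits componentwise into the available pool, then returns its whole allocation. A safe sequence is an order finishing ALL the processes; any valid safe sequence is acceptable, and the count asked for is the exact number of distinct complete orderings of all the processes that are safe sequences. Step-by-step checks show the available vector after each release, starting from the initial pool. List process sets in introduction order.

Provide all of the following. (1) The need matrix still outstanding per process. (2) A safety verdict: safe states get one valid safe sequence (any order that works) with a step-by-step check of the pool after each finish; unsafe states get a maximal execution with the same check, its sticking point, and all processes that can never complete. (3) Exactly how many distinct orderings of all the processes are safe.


(1) Need matrix, components ordered type-B units, type-C units:
  proc-D: (3, 5)
  proc-C: (1, 1)
  proc-B: (2, 5)
  proc-F: (3, 7)
  proc-E: (4, 2)
(2) The state is SAFE; one workable sequence: proc-C, proc-B, proc-D, proc-E, proc-F.
Key observation: the first exact fit in this order is proc-B — it needs (2, 5) with (3, 5) free, meeting a requested resource to the last unit.
Check, step by step:
  pool = (3, 3)
  proc-C needs (1, 1) <= (3, 3) -> finishes; pool += (0, 2) = (3, 5)
  proc-B needs (2, 5) <= (3, 5) -> finishes; pool += (0, 1) = (3, 6)
  proc-D needs (3, 5) <= (3, 6) -> finishes; pool += (2, 1) = (5, 7)
  proc-E needs (4, 2) <= (5, 7) -> finishes; pool += (0, 3) = (5, 10)
  proc-F needs (3, 7) <= (5, 10) -> finishes; pool += (2, 2) = (7, 12)
(3) Precisely 6 of the possible complete orderings are safe sequences.


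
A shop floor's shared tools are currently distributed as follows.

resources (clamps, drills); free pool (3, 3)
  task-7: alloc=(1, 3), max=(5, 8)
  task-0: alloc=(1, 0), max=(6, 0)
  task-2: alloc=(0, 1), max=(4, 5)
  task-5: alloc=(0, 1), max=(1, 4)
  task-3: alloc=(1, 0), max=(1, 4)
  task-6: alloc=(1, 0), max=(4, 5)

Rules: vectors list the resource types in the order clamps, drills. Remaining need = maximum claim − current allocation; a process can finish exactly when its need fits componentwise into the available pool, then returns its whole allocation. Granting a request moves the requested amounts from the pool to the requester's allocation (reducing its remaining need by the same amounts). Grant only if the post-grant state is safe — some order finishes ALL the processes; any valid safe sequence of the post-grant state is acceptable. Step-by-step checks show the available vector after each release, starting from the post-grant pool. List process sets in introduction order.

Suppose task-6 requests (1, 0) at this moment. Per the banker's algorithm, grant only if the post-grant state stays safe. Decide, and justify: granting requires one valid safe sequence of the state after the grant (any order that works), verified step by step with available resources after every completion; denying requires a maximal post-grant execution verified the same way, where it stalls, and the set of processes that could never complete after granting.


DENY — the pretend-granted state is unsafe.
Key observation: after task-5, task-3 the pool peaks at (3, 4), and each blocked process is short somewhere: task-7 on clamps, drills; task-0 on clamps; task-2 on clamps; task-6 on drills.
Pretend the grant happened; the run task-5, task-3 goes as far as possible. Step-by-step check:
  pool = (2, 3)
  task-5: need (1, 3) fits (2, 3); releases (0, 1), pool now (2, 4)
  task-3: need (0, 4) fits (2, 4); releases (1, 0), pool now (3, 4)
  task-7 still needs (4, 5) but only (3, 4) is free — short on clamps and drills
  task-0 still needs (5, 0) but only (3, 4) is free — short on clamps
  task-2 still needs (4, 4) but only (3, 4) is free — short on clamps
  task-6 still needs (2, 5) but only (3, 4) is free — short on drills
Processes that could never finish after the grant: task-7, task-0, task-2 and task-6.


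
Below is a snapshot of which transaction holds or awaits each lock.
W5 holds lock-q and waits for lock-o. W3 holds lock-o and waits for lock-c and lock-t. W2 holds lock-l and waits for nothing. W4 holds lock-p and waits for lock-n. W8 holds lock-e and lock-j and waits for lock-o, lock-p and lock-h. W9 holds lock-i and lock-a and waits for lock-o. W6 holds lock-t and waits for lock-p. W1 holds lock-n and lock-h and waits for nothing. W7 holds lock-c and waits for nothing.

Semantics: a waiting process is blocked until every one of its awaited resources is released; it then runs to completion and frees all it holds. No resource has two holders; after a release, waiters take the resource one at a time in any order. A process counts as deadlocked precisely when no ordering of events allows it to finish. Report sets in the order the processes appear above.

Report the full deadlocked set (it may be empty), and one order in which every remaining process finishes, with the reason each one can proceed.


Nothing here is deadlocked.
Key observation: all waits point, directly or indirectly, at processes that can finish, so nothing is permanently blocked.
The rest can finish in the order W1, W4, W7, W6, W3, W9, W8, W5, W2.
Verifying each step:
  W1 waits on nothing -> runs at once and releases lock-n and lock-h
  W4 waits on lock-n — all released -> runs and releases lock-p
  W7 waits on nothing -> runs at once and releases lock-c
  W6 waits on lock-p — all released -> runs and releases lock-t
  W3 waits on lock-c and lock-t — all released -> runs and releases lock-o
  W9 waits on lock-o — all released -> runs and releases lock-i and lock-a
  W8 waits on lock-o, lock-p and lock-h — all released -> runs and releases lock-e and lock-j
  W5 waits on lock-o — all released -> runs and releases lock-q
  W2 waits on nothing -> runs at once and releases lock-l


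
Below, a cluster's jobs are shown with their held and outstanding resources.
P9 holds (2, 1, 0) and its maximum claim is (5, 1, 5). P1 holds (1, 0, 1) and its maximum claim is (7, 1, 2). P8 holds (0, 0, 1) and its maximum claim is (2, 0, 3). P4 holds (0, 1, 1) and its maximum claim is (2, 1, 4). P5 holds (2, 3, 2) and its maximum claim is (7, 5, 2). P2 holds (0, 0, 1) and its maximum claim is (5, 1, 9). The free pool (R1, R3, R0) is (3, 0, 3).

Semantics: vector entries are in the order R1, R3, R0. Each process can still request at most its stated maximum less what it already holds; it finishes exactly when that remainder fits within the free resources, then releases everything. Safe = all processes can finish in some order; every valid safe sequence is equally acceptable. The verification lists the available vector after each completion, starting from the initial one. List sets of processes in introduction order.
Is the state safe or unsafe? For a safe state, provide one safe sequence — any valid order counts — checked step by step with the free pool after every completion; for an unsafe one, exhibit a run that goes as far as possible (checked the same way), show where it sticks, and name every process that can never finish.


SAFE. One safe sequence: P4, P8, P9, P5, P1, P2.
Key observation: reading the order forward, P4 is the first process whose need (2, 0, 3) meets the free pool (3, 0, 3) exactly on a resource it requests.
Check, step by step:
  pool = (3, 0, 3)
  run P4 (needs (2, 0, 3), free (3, 0, 3)); after release of (0, 1, 1) the pool is (3, 1, 4)
  run P8 (needs (2, 0, 2), free (3, 1, 4)); after release of (0, 0, 1) the pool is (3, 1, 5)
  run P9 (needs (3, 0, 5), free (3, 1, 5)); after release of (2, 1, 0) the pool is (5, 2, 5)
  run P5 (needs (5, 2, 0), free (5, 2, 5)); after release of (2, 3, 2) the pool is (7, 5, 7)
  run P1 (needs (6, 1, 1), free (7, 5, 7)); after release of (1, 0, 1) the pool is (8, 5, 8)
  run P2 (needs (5, 1, 8), free (8, 5, 8)); after release of (0, 0, 1) the pool is (8, 5, 9)


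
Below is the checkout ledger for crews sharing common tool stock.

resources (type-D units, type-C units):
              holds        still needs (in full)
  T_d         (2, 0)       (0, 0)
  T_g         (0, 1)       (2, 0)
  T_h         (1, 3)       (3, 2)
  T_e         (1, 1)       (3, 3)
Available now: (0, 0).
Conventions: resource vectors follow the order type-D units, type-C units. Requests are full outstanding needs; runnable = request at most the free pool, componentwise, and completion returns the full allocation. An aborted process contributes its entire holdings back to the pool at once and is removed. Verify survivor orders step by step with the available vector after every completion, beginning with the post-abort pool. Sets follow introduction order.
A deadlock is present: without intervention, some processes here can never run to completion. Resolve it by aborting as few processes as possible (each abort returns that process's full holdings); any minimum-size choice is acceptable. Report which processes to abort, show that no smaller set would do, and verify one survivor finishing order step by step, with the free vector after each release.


The answer: abort T_e.
Key observation: the returned (1, 1) from T_e is what brings T_h — unrunnable before, under any order — into play at step 3.
Minimality: the empty abort set fails — the state is deadlocked as it stands.
One survivor order: T_d, T_g, T_h. Step-by-step check (post-abort pool first):
  pool = (1, 1)
  T_d: need (0, 0) fits (1, 1); releases (2, 0), pool now (3, 1)
  T_g: need (2, 0) fits (3, 1); releases (0, 1), pool now (3, 2)
  T_h: need (3, 2) fits (3, 2); releases (1, 3), pool now (4, 5)


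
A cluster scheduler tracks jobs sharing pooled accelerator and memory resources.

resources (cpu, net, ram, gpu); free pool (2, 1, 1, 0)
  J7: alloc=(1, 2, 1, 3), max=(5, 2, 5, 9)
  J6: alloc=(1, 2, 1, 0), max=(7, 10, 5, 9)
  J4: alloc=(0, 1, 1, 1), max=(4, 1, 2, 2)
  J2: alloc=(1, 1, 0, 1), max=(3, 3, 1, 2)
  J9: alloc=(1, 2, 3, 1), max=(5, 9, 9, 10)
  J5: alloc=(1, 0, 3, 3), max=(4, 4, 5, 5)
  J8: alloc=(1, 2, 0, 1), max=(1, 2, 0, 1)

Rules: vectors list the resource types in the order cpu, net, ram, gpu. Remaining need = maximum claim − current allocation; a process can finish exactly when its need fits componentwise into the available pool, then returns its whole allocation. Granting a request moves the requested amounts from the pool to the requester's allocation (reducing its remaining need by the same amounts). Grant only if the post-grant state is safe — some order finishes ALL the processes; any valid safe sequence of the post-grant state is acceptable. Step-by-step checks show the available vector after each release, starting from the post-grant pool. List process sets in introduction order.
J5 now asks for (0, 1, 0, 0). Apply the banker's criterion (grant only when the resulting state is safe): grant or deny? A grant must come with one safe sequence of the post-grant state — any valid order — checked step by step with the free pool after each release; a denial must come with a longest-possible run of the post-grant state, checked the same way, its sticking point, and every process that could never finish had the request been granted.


GRANT. The post-grant state is safe; one safe sequence: J8, J2, J4, J5, J7, J9, J6.
Key observation: (2, 0, 1, 0) free after granting still covers J8 first, and each release covers the next.
Step-by-step check of the post-grant state:
  pool = (2, 0, 1, 0)
  run J8 (needs (0, 0, 0, 0), free (2, 0, 1, 0)); after release of (1, 2, 0, 1) the pool is (3, 2, 1, 1)
  run J2 (needs (2, 2, 1, 1), free (3, 2, 1, 1)); after release of (1, 1, 0, 1) the pool is (4, 3, 1, 2)
  run J4 (needs (4, 0, 1, 1), free (4, 3, 1, 2)); after release of (0, 1, 1, 1) the pool is (4, 4, 2, 3)
  run J5 (needs (3, 3, 2, 2), free (4, 4, 2, 3)); after release of (1, 1, 3, 3) the pool is (5, 5, 5, 6)
  run J7 (needs (4, 0, 4, 6), free (5, 5, 5, 6)); after release of (1, 2, 1, 3) the pool is (6, 7, 6, 9)
  run J9 (needs (4, 7, 6, 9), free (6, 7, 6, 9)); after release of (1, 2, 3, 1) the pool is (7, 9, 9, 10)
  run J6 (needs (6, 8, 4, 9), free (7, 9, 9, 10)); after release of (1, 2, 1, 0) the pool is (8, 11, 10, 10)


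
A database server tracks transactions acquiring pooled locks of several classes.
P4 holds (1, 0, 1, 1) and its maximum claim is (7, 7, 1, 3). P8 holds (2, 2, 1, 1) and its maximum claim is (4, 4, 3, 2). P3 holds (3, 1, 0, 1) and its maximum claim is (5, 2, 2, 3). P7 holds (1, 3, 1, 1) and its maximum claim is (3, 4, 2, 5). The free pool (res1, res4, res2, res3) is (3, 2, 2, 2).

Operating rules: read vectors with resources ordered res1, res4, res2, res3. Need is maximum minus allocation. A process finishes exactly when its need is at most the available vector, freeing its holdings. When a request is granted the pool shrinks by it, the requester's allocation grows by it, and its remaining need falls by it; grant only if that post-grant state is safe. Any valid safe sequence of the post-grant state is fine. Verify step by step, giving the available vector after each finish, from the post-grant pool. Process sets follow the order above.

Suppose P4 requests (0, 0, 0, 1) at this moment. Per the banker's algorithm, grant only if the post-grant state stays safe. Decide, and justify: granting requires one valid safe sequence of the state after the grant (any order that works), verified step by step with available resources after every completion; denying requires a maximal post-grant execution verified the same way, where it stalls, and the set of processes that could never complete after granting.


DENY: after the grant no complete ordering would exist.
Key observation: after P8, P3 the pool peaks at (8, 5, 3, 3), and each blocked process is short somewhere: P4 on res4; P7 on res3.
On the post-grant state, P8, P3 is a maximal run — nothing extends it. Verifying each step:
  pool = (3, 2, 2, 1)
  P8 needs (2, 2, 2, 1) <= (3, 2, 2, 1) -> finishes; pool += (2, 2, 1, 1) = (5, 4, 3, 2)
  P3 needs (2, 1, 2, 2) <= (5, 4, 3, 2) -> finishes; pool += (3, 1, 0, 1) = (8, 5, 3, 3)
  P4 cannot run: need (6, 7, 0, 1) vs free (8, 5, 3, 3) (insufficient res4)
  P7 cannot run: need (2, 1, 1, 4) vs free (8, 5, 3, 3) (insufficient res3)
Processes that could never finish after the grant: P4 and P7.


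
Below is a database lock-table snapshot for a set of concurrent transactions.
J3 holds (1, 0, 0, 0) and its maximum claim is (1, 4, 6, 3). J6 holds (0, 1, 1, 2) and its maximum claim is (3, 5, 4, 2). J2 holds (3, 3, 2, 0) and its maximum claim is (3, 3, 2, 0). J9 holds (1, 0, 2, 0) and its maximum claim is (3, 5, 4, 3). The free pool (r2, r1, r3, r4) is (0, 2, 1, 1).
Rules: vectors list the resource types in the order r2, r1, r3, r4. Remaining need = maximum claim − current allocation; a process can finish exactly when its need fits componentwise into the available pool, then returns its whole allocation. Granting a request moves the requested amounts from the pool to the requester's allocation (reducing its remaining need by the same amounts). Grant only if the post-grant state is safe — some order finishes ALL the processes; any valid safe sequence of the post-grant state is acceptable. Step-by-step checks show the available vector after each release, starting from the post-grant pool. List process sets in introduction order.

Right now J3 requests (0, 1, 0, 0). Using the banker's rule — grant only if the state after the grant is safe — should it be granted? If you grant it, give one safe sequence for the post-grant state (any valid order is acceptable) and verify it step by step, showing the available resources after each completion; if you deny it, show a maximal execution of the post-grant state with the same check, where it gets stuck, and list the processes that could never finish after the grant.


GRANT — the state after the grant stays safe, e.g. via J2, J6, J9, J3.
Key observation: the grant leaves (0, 1, 1, 1) free — enough for J2, whose release restarts the cascade.
Verifying the post-grant state step by step:
  pool = (0, 1, 1, 1)
  J2: need (0, 0, 0, 0) fits (0, 1, 1, 1); releases (3, 3, 2, 0), pool now (3, 4, 3, 1)
  J6: need (3, 4, 3, 0) fits (3, 4, 3, 1); releases (0, 1, 1, 2), pool now (3, 5, 4, 3)
  J9: need (2, 5, 2, 3) fits (3, 5, 4, 3); releases (1, 0, 2, 0), pool now (4, 5, 6, 3)
  J3: need (0, 3, 6, 3) fits (4, 5, 6, 3); releases (1, 1, 0, 0), pool now (5, 6, 6, 3)
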